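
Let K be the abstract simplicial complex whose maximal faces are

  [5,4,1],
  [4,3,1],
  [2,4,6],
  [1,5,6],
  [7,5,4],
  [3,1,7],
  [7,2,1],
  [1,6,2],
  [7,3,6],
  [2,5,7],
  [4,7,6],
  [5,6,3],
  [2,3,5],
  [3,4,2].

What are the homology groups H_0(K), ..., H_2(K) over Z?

Order the vertices as 1 < 2 < 3 < 4 < 5 < 6 < 7. Listing each simplex with vertices in this order, K has dimension 2 with simplices:

  0-simplices (7): [1], [2], [3], [4], [5], [6], [7]
  1-simplices (21): [1,2], [1,3], [1,4], [1,5], [1,6], [1,7], [2,3], [2,4], [2,5], [2,6], [2,7], [3,4], [3,5], [3,6], [3,7], [4,5], [4,6], [4,7], [5,6], [5,7], [6,7]
  2-simplices (14): [1,2,6], [1,2,7], [1,3,4], [1,3,7], [1,4,5], [1,5,6], [2,3,4], [2,3,5], [2,4,6], [2,5,7], [3,5,6], [3,6,7], [4,5,7], [4,6,7]

giving chain groups C_0 ≅ Z^7, C_1 ≅ Z^21, C_2 ≅ Z^14.

∂_1: C_1 → C_0 maps an edge to its endpoints' difference, ∂[p,q] = q − p.
The 7×21 boundary matrix has rank 6 and Smith normal form diag(1,1,1,1,1,1).

The boundary map ∂_2: C_2 → C_1 sends each 2-simplex [p,q,r] to [q,r] − [p,r] + [p,q]. For instance
  ∂[4,5,7] = [5,7] − [4,7] + [4,5],
  ∂[4,6,7] = [6,7] − [4,7] + [4,6].
As a 21×14 matrix over Z this has rank 13, with invariant factors (1,1,1,1,1,1,1,1,1,1,1,1,1).

Reading off H_k = ker ∂_k / im ∂_{k+1}:

  H_0: rank C_0 − rank ∂_1 = 7 − 6 = 1, and the invariant factors of ∂_1 are all 1, so H_0 ≅ Z.
  H_1: rank ker ∂_1 − rank ∂_2 = (21 − 6) − 13 = 2, and the invariant factors of ∂_2 are all 1, so H_1 ≅ Z^2.
  H_2: rank ker ∂_2 − rank ∂_3 = (14 − 13) − 0 = 1, and there is no ∂_3, so H_2 ≅ Z.

As a check, the Euler characteristic is 7 − 21 + 14 = 0, which agrees with 1 − 2 + 1 = 0.
(K is a triangulation of the torus T^2.)

H_0 = Z,  H_1 = Z^2,  H_2 = Z.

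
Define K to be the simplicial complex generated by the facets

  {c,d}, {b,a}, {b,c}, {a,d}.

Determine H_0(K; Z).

H_0 = Z.

Fix the vertex order a < b < c < d and write every simplex with vertices in increasing order. Then dim K = 1 and the simplices of K are:

  0-simplices (4): a, b, c, d
  1-simplices (4): ab, ad, bc, cd

giving chain groups C_0 ≅ Z^4, C_1 ≅ Z^4.

Boundary ∂_1: C_1 → C_0 maps an edge to its endpoints' difference, ∂[p,q] = q − p. For instance
  ∂cd = d − c.
The resulting 4×4 matrix has rank 3, and its Smith normal form has invariant factors (1,1,1).

Reading off H_k = ker ∂_k / im ∂_{k+1}:

  H_0: rank C_0 − rank ∂_1 = 4 − 3 = 1, and the invariant factors of ∂_1 are all 1, so H_0 = Z.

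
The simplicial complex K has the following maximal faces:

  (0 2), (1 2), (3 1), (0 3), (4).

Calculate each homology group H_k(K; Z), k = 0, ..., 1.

H_0 ≅ Z^2,  H_1 ≅ Z.

Take the total order 0 < 1 < 2 < 3 < 4 on the vertex set. Then K (dimension 1) consists of the simplices:

  0-simplices (5): [0], [1], [2], [3], [4]
  1-simplices (4): [0,2], [0,3], [1,2], [1,3]

giving chain groups C_0 ≅ Z^5, C_1 ≅ Z^4.

∂_1: C_1 → C_0 maps an edge to its endpoints' difference, ∂[p,q] = q − p. For instance
  ∂[1,3] = [3] − [1].
This gives a 5×4 integer matrix of rank 3; reducing to Smith normal form yields diagonal entries (1,1,1).

From H_k ≅ ker(∂_k) / im(∂_{k+1}) we obtain:

  H_0: rank C_0 − rank ∂_1 = 5 − 3 = 2, and the invariant factors of ∂_1 are all 1, so H_0 = Z^2.
  H_1: rank ker ∂_1 − rank ∂_2 = (4 − 3) − 0 = 1, and there is no ∂_2, so H_1 = Z.

As a check, the Euler characteristic is 5 − 4 = 1, which agrees with 2 − 1 = 1.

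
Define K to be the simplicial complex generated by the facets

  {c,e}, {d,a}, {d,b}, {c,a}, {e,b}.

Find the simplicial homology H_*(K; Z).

H_0 = Z,  H_1 = Z.

Take the total order a < b < c < d < e on the vertex set. Then K (dimension 1) consists of the simplices:

  0-simplices (5): a, b, c, d, e
  1-simplices (5): ac, ad, bd, be, ce

giving chain groups C_0 ≅ Z^5, C_1 ≅ Z^5.

Boundary ∂_1: C_1 → C_0 is given by ∂[p,q] = [q] − [p]. For instance
  ∂bd = d − b.
The 5×5 boundary matrix has rank 4 and Smith normal form diag(1,1,1,1).

Reading off H_k = ker ∂_k / im ∂_{k+1}:

  H_0: rank C_0 − rank ∂_1 = 5 − 4 = 1, and the invariant factors of ∂_1 are all 1, so H_0 = Z.
  H_1: rank ker ∂_1 − rank ∂_2 = (5 − 4) − 0 = 1, and there is no ∂_2, so H_1 = Z.

As a check, the Euler characteristic is 5 − 5 = 0, which agrees with 1 − 1 = 0.
(K is a triangulation of the circle S^1.)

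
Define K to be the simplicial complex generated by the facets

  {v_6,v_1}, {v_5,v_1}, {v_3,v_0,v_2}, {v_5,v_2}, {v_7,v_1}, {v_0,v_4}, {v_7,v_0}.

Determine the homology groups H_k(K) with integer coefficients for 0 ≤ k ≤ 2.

H_0 = Z,  H_1 = Z,  H_2 = 0.

We work with the vertex ordering v_0 < v_1 < v_2 < v_3 < v_4 < v_5 < v_6 < v_7. The simplices of K, each written with vertices in increasing order, are:

  0-simplices (8): [v_0], [v_1], [v_2], [v_3], [v_4], [v_5], [v_6], [v_7]
  1-simplices (9): [v_0,v_2], [v_0,v_3], [v_0,v_4], [v_0,v_7], [v_1,v_5], [v_1,v_6], [v_1,v_7], [v_2,v_3], [v_2,v_5]
  2-simplices (1): [v_0,v_2,v_3]

so the chain groups are C_0 ≅ Z^8, C_1 ≅ Z^9, C_2 ≅ Z^1.

∂_1: C_1 → C_0 maps an edge to its endpoints' difference, ∂[p,q] = q − p. For instance
  ∂[v_0,v_4] = [v_4] − [v_0].
The 8×9 boundary matrix has rank 7 and Smith normal form diag(1,1,1,1,1,1,1).

The boundary map ∂_2: C_2 → C_1 sends each 2-simplex [p,q,r] to [q,r] − [p,r] + [p,q]. For instance
  ∂[v_0,v_2,v_3] = [v_2,v_3] − [v_0,v_3] + [v_0,v_2].
The 9×1 boundary matrix has rank 1 and Smith normal form diag(1).

Computing H_k = (kernel of ∂_k) / (image of ∂_{k+1}):

  H_0: rank C_0 − rank ∂_1 = 8 − 7 = 1, and the invariant factors of ∂_1 are all 1, so H_0 = Z.
  H_1: rank ker ∂_1 − rank ∂_2 = (9 − 7) − 1 = 1, and the invariant factors of ∂_2 are all 1, so H_1 = Z.
  H_2: rank ker ∂_2 − rank ∂_3 = (1 − 1) − 0 = 0, and there is no ∂_3, so H_2 = 0.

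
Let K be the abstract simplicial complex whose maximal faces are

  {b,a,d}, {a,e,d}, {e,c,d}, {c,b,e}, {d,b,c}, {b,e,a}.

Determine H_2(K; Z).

We work with the vertex ordering a < b < c < d < e. The simplices of K, each written with vertices in increasing order, are:

  0-simplices (5): a, b, c, d, e
  1-simplices (9): ab, ad, ae, bc, bd, be, cd, ce, de
  2-simplices (6): abd, abe, ade, bcd, bce, cde

so the chain groups are C_0 ≅ Z^5, C_1 ≅ Z^9, C_2 ≅ Z^6.

Boundary ∂_1: C_1 → C_0 is given by ∂[p,q] = [q] − [p]. For instance
  ∂be = e − b.
This gives a 5×9 integer matrix of rank 4; reducing to Smith normal form yields diagonal entries (1,1,1,1).

∂_2: C_2 → C_1 sends each 2-simplex [p,q,r] to [q,r] − [p,r] + [p,q]. For instance
  ∂bcd = cd − bd + bc,
  ∂abd = bd − ad + ab.
The resulting 9×6 matrix has rank 5, and its Smith normal form has invariant factors (1,1,1,1,1).

Reading off H_k = ker ∂_k / im ∂_{k+1}:

  H_2: rank ker ∂_2 − rank ∂_3 = (6 − 5) − 0 = 1, and there is no ∂_3, so H_2 = Z.

(K is a triangulation of the 2-sphere S^2.)

H_2 = Z.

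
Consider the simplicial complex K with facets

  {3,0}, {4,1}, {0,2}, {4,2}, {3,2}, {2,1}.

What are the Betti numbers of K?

b_0 = 1, b_1 = 2.

Fix the vertex order 0 < 1 < 2 < 3 < 4 and write every simplex with vertices in increasing order. Then dim K = 1 and the simplices of K are:

  0-simplices (5): [0], [1], [2], [3], [4]
  1-simplices (6): [0,2], [0,3], [1,2], [1,4], [2,3], [2,4]

Hence C_0 ≅ Z^5, C_1 ≅ Z^6.

Boundary ∂_1: C_1 → C_0 sends each edge [p,q] (with p < q) to q − p. For instance
  ∂[1,2] = [2] − [1].
The resulting 5×6 matrix has rank 4, and its Smith normal form has invariant factors (1,1,1,1).

Reading off H_k = ker ∂_k / im ∂_{k+1}:

  H_0: rank C_0 − rank ∂_1 = 5 − 4 = 1, and the invariant factors of ∂_1 are all 1, so H_0 ≅ Z.
  H_1: rank ker ∂_1 − rank ∂_2 = (6 − 4) − 0 = 2, and there is no ∂_2, so H_1 ≅ Z^2.

As a check, the Euler characteristic is 5 − 6 = -1, which agrees with 1 − 2 = -1.

Hence the Betti numbers are b_0 = 1, b_1 = 2.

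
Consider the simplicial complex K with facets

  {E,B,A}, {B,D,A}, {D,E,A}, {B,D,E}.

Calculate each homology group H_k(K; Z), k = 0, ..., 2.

We work with the vertex ordering A < B < D < E. The simplices of K, each written with vertices in increasing order, are:

  0-simplices (4): A, B, D, E
  1-simplices (6): AB, AD, AE, BD, BE, DE
  2-simplices (4): ABD, ABE, ADE, BDE

so the chain groups are C_0 ≅ Z^4, C_1 ≅ Z^6, C_2 ≅ Z^4.

Boundary ∂_1: C_1 → C_0 is given by ∂[p,q] = [q] − [p]. For instance
  ∂AB = B − A.
The 4×6 boundary matrix has rank 3 and Smith normal form diag(1,1,1).

The boundary map ∂_2: C_2 → C_1 sends each 2-simplex [p,q,r] to [q,r] − [p,r] + [p,q]. For instance
  ∂ABE = BE − AE + AB,
  ∂ADE = DE − AE + AD.
The 6×4 boundary matrix has rank 3 and Smith normal form diag(1,1,1).

From H_k ≅ ker(∂_k) / im(∂_{k+1}) we obtain:

  H_0: rank C_0 − rank ∂_1 = 4 − 3 = 1, and the invariant factors of ∂_1 are all 1, so H_0 ≅ Z.
  H_1: rank ker ∂_1 − rank ∂_2 = (6 − 3) − 3 = 0, and the invariant factors of ∂_2 are all 1, so H_1 ≅ 0.
  H_2: rank ker ∂_2 − rank ∂_3 = (4 − 3) − 0 = 1, and there is no ∂_3, so H_2 ≅ Z.

(K is a triangulation of the 2-sphere S^2.)

H_0 = Z,  H_1 = 0,  H_2 = Z.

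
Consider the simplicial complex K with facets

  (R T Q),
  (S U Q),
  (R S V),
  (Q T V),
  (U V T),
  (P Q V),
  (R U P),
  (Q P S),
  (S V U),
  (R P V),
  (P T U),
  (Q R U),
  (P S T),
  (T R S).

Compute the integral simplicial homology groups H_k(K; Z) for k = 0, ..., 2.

H_0 ≅ Z,  H_1 ≅ Z^2,  H_2 ≅ Z.

We work with the vertex ordering P < Q < R < S < T < U < V. The simplices of K, each written with vertices in increasing order, are:

  0-simplices (7): P, Q, R, S, T, U, V
  1-simplices (21): PQ, PR, PS, PT, PU, PV, QR, QS, QT, QU, QV, RS, RT, RU, RV, ST, SU, SV, TU, TV, UV
  2-simplices (14): PQS, PQV, PRU, PRV, PST, PTU, QRT, QRU, QSU, QTV, RST, RSV, SUV, TUV

Hence C_0 ≅ Z^7, C_1 ≅ Z^21, C_2 ≅ Z^14.

Boundary ∂_1: C_1 → C_0 is given by ∂[p,q] = [q] − [p]. For instance
  ∂QT = T − Q.
As a 7×21 matrix over Z this has rank 6, with invariant factors (1,1,1,1,1,1).

The boundary map ∂_2: C_2 → C_1 sends each 2-simplex [p,q,r] to [q,r] − [p,r] + [p,q]. For instance
  ∂PQV = QV − PV + PQ,
  ∂PTU = TU − PU + PT.
This gives a 21×14 integer matrix of rank 13; reducing to Smith normal form yields diagonal entries (1,1,1,1,1,1,1,1,1,1,1,1,1).

Reading off H_k = ker ∂_k / im ∂_{k+1}:

  H_0: rank C_0 − rank ∂_1 = 7 − 6 = 1, and the invariant factors of ∂_1 are all 1, so H_0 = Z.
  H_1: rank ker ∂_1 − rank ∂_2 = (21 − 6) − 13 = 2, and the invariant factors of ∂_2 are all 1, so H_1 = Z^2.
  H_2: rank ker ∂_2 − rank ∂_3 = (14 − 13) − 0 = 1, and there is no ∂_3, so H_2 = Z.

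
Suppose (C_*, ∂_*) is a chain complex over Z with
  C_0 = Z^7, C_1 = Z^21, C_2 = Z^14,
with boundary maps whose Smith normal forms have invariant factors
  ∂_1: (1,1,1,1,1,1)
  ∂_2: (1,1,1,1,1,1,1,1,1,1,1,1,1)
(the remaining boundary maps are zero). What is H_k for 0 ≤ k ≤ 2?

H_0 = Z,  H_1 = Z^2,  H_2 = Z.

H_0: b_0 = 7 − 0 − 6 = 1; torsion from ∂_1 factors > 1: none. So H_0 = Z.
H_1: b_1 = 21 − 6 − 13 = 2; torsion from ∂_2 factors > 1: none. So H_1 = Z^2.
H_2: b_2 = 14 − 13 − 0 = 1; torsion from ∂_3 factors > 1: none. So H_2 = Z.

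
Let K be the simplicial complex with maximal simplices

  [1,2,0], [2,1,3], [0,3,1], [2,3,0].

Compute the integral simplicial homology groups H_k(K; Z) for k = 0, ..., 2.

Order the vertices as 0 < 1 < 2 < 3. Listing each simplex with vertices in this order, K has dimension 2 with simplices:

  0-simplices (4): [0], [1], [2], [3]
  1-simplices (6): [0,1], [0,2], [0,3], [1,2], [1,3], [2,3]
  2-simplices (4): [0,1,2], [0,1,3], [0,2,3], [1,2,3]

Hence C_0 ≅ Z^4, C_1 ≅ Z^6, C_2 ≅ Z^4.

∂_1: C_1 → C_0 is given by ∂[p,q] = [q] − [p]. For instance
  ∂[0,3] = [3] − [0].
This gives a 4×6 integer matrix of rank 3; reducing to Smith normal form yields diagonal entries (1,1,1).

The boundary map ∂_2: C_2 → C_1 sends each 2-simplex [p,q,r] to [q,r] − [p,r] + [p,q]. For instance
  ∂[0,1,2] = [1,2] − [0,2] + [0,1],
  ∂[1,2,3] = [2,3] − [1,3] + [1,2].
As a 6×4 matrix over Z this has rank 3, with invariant factors (1,1,1).

Now H_k = ker ∂_k / im ∂_{k+1}, so:

  H_0: rank C_0 − rank ∂_1 = 4 − 3 = 1, and the invariant factors of ∂_1 are all 1, so H_0 = Z.
  H_1: rank ker ∂_1 − rank ∂_2 = (6 − 3) − 3 = 0, and the invariant factors of ∂_2 are all 1, so H_1 = 0.
  H_2: rank ker ∂_2 − rank ∂_3 = (4 − 3) − 0 = 1, and there is no ∂_3, so H_2 = Z.

H_0 = Z,  H_1 = 0,  H_2 = Z.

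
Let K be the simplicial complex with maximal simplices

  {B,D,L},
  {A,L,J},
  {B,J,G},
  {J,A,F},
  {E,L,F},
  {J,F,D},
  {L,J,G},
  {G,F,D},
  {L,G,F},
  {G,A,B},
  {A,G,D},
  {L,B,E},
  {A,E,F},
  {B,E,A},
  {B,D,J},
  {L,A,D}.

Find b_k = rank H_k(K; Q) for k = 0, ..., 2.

b_0 = 1, b_1 = 2, b_2 = 1.

Order the vertices as A < B < D < E < F < G < J < L. Listing each simplex with vertices in this order, K has dimension 2 with simplices:

  0-simplices (8): A, B, D, E, F, G, J, L
  1-simplices (24): AB, AD, AE, AF, AG, AJ, AL, BD, BE, BG, BJ, BL, DF, DG, DJ, DL, EF, EL, FG, FJ, FL, GJ, GL, JL
  2-simplices (16): ABE, ABG, ADG, ADL, AEF, AFJ, AJL, BDJ, BDL, BEL, BGJ, DFG, DFJ, EFL, FGL, GJL

so the chain groups are C_0 ≅ Z^8, C_1 ≅ Z^24, C_2 ≅ Z^16.

∂_1: C_1 → C_0 maps an edge to its endpoints' difference, ∂[p,q] = q − p. For instance
  ∂AE = E − A.
The 8×24 boundary matrix has rank 7 and Smith normal form diag(1,1,1,1,1,1,1).

Boundary ∂_2: C_2 → C_1 acts by ∂[p,q,r] = [q,r] − [p,r] + [p,q]. For instance
  ∂ADL = DL − AL + AD,
  ∂AFJ = FJ − AJ + AF.
The resulting 24×16 matrix has rank 15, and its Smith normal form has invariant factors (1,1,1,1,1,1,1,1,1,1,1,1,1,1,1).

From H_k ≅ ker(∂_k) / im(∂_{k+1}) we obtain:

  H_0: rank C_0 − rank ∂_1 = 8 − 7 = 1, and the invariant factors of ∂_1 are all 1, so H_0 ≅ Z.
  H_1: rank ker ∂_1 − rank ∂_2 = (24 − 7) − 15 = 2, and the invariant factors of ∂_2 are all 1, so H_1 ≅ Z^2.
  H_2: rank ker ∂_2 − rank ∂_3 = (16 − 15) − 0 = 1, and there is no ∂_3, so H_2 ≅ Z.

Hence the Betti numbers are b_0 = 1, b_1 = 2, b_2 = 1.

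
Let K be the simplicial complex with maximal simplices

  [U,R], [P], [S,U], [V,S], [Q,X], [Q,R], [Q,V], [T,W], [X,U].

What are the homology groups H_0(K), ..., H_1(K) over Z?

H_0 ≅ Z^3,  H_1 ≅ Z^2.

We work with the vertex ordering P < Q < R < S < T < U < V < W < X. The simplices of K, each written with vertices in increasing order, are:

  0-simplices (9): P, Q, R, S, T, U, V, W, X
  1-simplices (8): QR, QV, QX, RU, SU, SV, TW, UX

so the chain groups are C_0 ≅ Z^9, C_1 ≅ Z^8.

Boundary ∂_1: C_1 → C_0 sends each edge [p,q] (with p < q) to q − p.
As a 9×8 matrix over Z this has rank 6, with invariant factors (1,1,1,1,1,1).

Computing H_k = (kernel of ∂_k) / (image of ∂_{k+1}):

  H_0: rank C_0 − rank ∂_1 = 9 − 6 = 3, and the invariant factors of ∂_1 are all 1, so H_0 = Z^3.
  H_1: rank ker ∂_1 − rank ∂_2 = (8 − 6) − 0 = 2, and there is no ∂_2, so H_1 = Z^2.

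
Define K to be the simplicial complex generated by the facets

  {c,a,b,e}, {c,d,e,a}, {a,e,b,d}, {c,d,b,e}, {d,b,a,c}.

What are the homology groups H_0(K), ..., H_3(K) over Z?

H_0 = Z,  H_1 = 0,  H_2 = 0,  H_3 = Z.

Take the total order a < b < c < d < e on the vertex set. Then K (dimension 3) consists of the simplices:

  0-simplices (5): a, b, c, d, e
  1-simplices (10): ab, ac, ad, ae, bc, bd, be, cd, ce, de
  2-simplices (10): abc, abd, abe, acd, ace, ade, bcd, bce, bde, cde
  3-simplices (5): abcd, abce, abde, acde, bcde

Hence C_0 ≅ Z^5, C_1 ≅ Z^10, C_2 ≅ Z^10, C_3 ≅ Z^5.

Boundary ∂_1: C_1 → C_0 is given by ∂[p,q] = [q] − [p].
As a 5×10 matrix over Z this has rank 4, with invariant factors (1,1,1,1).

The boundary map ∂_2: C_2 → C_1 maps a triangle to the signed sum of its edges. For instance
  ∂abd = bd − ad + ab,
  ∂cde = de − ce + cd.
As a 10×10 matrix over Z this has rank 6, with invariant factors (1,1,1,1,1,1).

The boundary map ∂_3: C_3 → C_2 sends each 3-simplex σ to the alternating sum Σ_i (−1)^i (σ with its i-th vertex removed). For instance
  ∂abcd = bcd − acd + abd − abc,
  ∂bcde = cde − bde + bce − bcd.
The resulting 10×5 matrix has rank 4, and its Smith normal form has invariant factors (1,1,1,1).

Computing H_k = (kernel of ∂_k) / (image of ∂_{k+1}):

  H_0: rank C_0 − rank ∂_1 = 5 − 4 = 1, and the invariant factors of ∂_1 are all 1, so H_0 ≅ Z.
  H_1: rank ker ∂_1 − rank ∂_2 = (10 − 4) − 6 = 0, and the invariant factors of ∂_2 are all 1, so H_1 ≅ 0.
  H_2: rank ker ∂_2 − rank ∂_3 = (10 − 6) − 4 = 0, and the invariant factors of ∂_3 are all 1, so H_2 ≅ 0.
  H_3: rank ker ∂_3 − rank ∂_4 = (5 − 4) − 0 = 1, and there is no ∂_4, so H_3 ≅ Z.

(K is a triangulation of the 3-sphere S^3.)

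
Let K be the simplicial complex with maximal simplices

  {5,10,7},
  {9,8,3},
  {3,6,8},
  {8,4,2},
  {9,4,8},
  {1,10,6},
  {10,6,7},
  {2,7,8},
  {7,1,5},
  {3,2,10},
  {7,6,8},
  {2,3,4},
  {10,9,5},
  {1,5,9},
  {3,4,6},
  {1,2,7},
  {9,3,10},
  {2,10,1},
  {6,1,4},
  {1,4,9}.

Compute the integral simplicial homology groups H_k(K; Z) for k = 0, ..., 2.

H_0 ≅ Z,  H_1 ≅ Z ⊕ Z/2Z,  H_2 = 0.

K has 10 vertices, 30 edges, 20 triangles.
rank ∂_0 = 0, rank ∂_1 = 9 ⇒ b_0 = 10 − 0 − 9 = 1; all invariant factors of ∂_1 are 1 so no torsion. So H_0 ≅ Z.
rank ∂_1 = 9, rank ∂_2 = 20 ⇒ b_1 = 30 − 9 − 20 = 1; ∂_2 has invariant factor(s) [2] giving torsion. So H_1 ≅ Z ⊕ Z/2Z.
rank ∂_2 = 20, rank ∂_3 = 0 ⇒ b_2 = 20 − 20 − 0 = 0. So H_2 ≅ 0.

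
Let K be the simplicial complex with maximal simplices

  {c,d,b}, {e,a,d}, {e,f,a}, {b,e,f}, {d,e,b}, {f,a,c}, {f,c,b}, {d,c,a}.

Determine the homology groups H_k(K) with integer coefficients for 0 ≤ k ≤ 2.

Order the vertices as a < b < c < d < e < f. Listing each simplex with vertices in this order, K has dimension 2 with simplices:

  0-simplices (6): a, b, c, d, e, f
  1-simplices (12): ac, ad, ae, af, bc, bd, be, bf, cd, cf, de, ef
  2-simplices (8): acd, acf, ade, aef, bcd, bcf, bde, bef

so the chain groups are C_0 ≅ Z^6, C_1 ≅ Z^12, C_2 ≅ Z^8.

Boundary ∂_1: C_1 → C_0 sends each edge [p,q] (with p < q) to q − p. For instance
  ∂bc = c − b.
As a 6×12 matrix over Z this has rank 5, with invariant factors (1,1,1,1,1).

Boundary ∂_2: C_2 → C_1 maps a triangle to the signed sum of its edges. For instance
  ∂bef = ef − bf + be,
  ∂ade = de − ae + ad.
The 12×8 boundary matrix has rank 7 and Smith normal form diag(1,1,1,1,1,1,1).

Reading off H_k = ker ∂_k / im ∂_{k+1}:

  H_0: rank C_0 − rank ∂_1 = 6 − 5 = 1, and the invariant factors of ∂_1 are all 1, so H_0 ≅ Z.
  H_1: rank ker ∂_1 − rank ∂_2 = (12 − 5) − 7 = 0, and the invariant factors of ∂_2 are all 1, so H_1 ≅ 0.
  H_2: rank ker ∂_2 − rank ∂_3 = (8 − 7) − 0 = 1, and there is no ∂_3, so H_2 ≅ Z.

As a check, the Euler characteristic is 6 − 12 + 8 = 2, which agrees with 1 − 0 + 1 = 2.

H_0 ≅ Z,  H_1 = 0,  H_2 ≅ Z.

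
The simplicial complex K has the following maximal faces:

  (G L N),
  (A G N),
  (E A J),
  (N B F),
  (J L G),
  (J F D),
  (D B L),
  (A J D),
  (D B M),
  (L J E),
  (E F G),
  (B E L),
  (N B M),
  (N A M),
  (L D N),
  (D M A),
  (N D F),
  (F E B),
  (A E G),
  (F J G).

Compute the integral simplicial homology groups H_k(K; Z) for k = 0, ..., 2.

Order the vertices as A < B < D < E < F < G < J < L < M < N. Listing each simplex with vertices in this order, K has dimension 2 with simplices:

  0-simplices (10): A, B, D, E, F, G, J, L, M, N
  1-simplices (30): AD, AE, AG, AJ, AM, AN, BD, BE, BF, BL, BM, BN, DF, DJ, DL, DM, DN, EF, EG, EJ, EL, FG, FJ, FN, GJ, GL, GN, JL, LN, MN
  2-simplices (20): ADJ, ADM, AEG, AEJ, AGN, AMN, BDL, BDM, BEF, BEL, BFN, BMN, DFJ, DFN, DLN, EFG, EJL, FGJ, GJL, GLN

Hence C_0 ≅ Z^10, C_1 ≅ Z^30, C_2 ≅ Z^20.

The boundary map ∂_1: C_1 → C_0 maps an edge to its endpoints' difference, ∂[p,q] = q − p.
As a 10×30 matrix over Z this has rank 9, with invariant factors (1,1,1,1,1,1,1,1,1).

Boundary ∂_2: C_2 → C_1 sends each 2-simplex [p,q,r] to [q,r] − [p,r] + [p,q]. For instance
  ∂AEG = EG − AG + AE,
  ∂GLN = LN − GN + GL.
The 30×20 boundary matrix has rank 20 and Smith normal form diag(1,1,1,1,1,1,1,1,1,1,1,1,1,1,1,1,1,1,1,2).

Now H_k = ker ∂_k / im ∂_{k+1}, so:

  H_0: rank C_0 − rank ∂_1 = 10 − 9 = 1, and the invariant factors of ∂_1 are all 1, so H_0 = Z.
  H_1: rank ker ∂_1 − rank ∂_2 = (30 − 9) − 20 = 1, and ∂_2 has invariant factor 2 > 1, so H_1 = Z ⊕ Z/2.
  H_2: rank ker ∂_2 − rank ∂_3 = (20 − 20) − 0 = 0, and there is no ∂_3, so H_2 = 0.

As a check, the Euler characteristic is 10 − 30 + 20 = 0, which agrees with 1 − 1 + 0 = 0.

H_0 = Z,  H_1 = Z ⊕ Z/2,  H_2 = 0.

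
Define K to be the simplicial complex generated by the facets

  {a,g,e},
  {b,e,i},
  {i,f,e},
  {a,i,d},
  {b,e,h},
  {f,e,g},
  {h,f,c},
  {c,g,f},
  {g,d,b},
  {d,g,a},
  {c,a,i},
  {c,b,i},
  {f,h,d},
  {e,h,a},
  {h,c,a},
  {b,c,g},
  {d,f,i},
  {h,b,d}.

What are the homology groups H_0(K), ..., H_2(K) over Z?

H_0 = Z,  H_1 = Z^2,  H_2 = Z.

Order the vertices as a < b < c < d < e < f < g < h < i. Listing each simplex with vertices in this order, K has dimension 2 with simplices:

  0-simplices (9): a, b, c, d, e, f, g, h, i
  1-simplices (27): ac, ad, ae, ag, ah, ai, bc, bd, be, bg, bh, bi, cf, cg, ch, ci, df, dg, dh, di, ef, eg, eh, ei, fg, fh, fi
  2-simplices (18): ach, aci, adg, adi, aeg, aeh, bcg, bci, bdg, bdh, beh, bei, cfg, cfh, dfh, dfi, efg, efi

giving chain groups C_0 ≅ Z^9, C_1 ≅ Z^27, C_2 ≅ Z^18.

Boundary ∂_1: C_1 → C_0 is given by ∂[p,q] = [q] − [p].
This gives a 9×27 integer matrix of rank 8; reducing to Smith normal form yields diagonal entries (1,1,1,1,1,1,1,1).

∂_2: C_2 → C_1 maps a triangle to the signed sum of its edges. For instance
  ∂ach = ch − ah + ac,
  ∂cfg = fg − cg + cf.
The 27×18 boundary matrix has rank 17 and Smith normal form diag(1,1,1,1,1,1,1,1,1,1,1,1,1,1,1,1,1).

Now H_k = ker ∂_k / im ∂_{k+1}, so:

  H_0: rank C_0 − rank ∂_1 = 9 − 8 = 1, and the invariant factors of ∂_1 are all 1, so H_0 ≅ Z.
  H_1: rank ker ∂_1 − rank ∂_2 = (27 − 8) − 17 = 2, and the invariant factors of ∂_2 are all 1, so H_1 ≅ Z^2.
  H_2: rank ker ∂_2 − rank ∂_3 = (18 − 17) − 0 = 1, and there is no ∂_3, so H_2 ≅ Z.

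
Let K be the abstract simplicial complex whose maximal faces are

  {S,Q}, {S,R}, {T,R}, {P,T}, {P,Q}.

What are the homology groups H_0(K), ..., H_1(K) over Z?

H_0 ≅ Z,  H_1 ≅ Z.

Order the vertices as P < Q < R < S < T. Listing each simplex with vertices in this order, K has dimension 1 with simplices:

  0-simplices (5): P, Q, R, S, T
  1-simplices (5): PQ, PT, QS, RS, RT

Hence C_0 ≅ Z^5, C_1 ≅ Z^5.

The boundary map ∂_1: C_1 → C_0 is given by ∂[p,q] = [q] − [p]. For instance
  ∂QS = S − Q.
As a 5×5 matrix over Z this has rank 4, with invariant factors (1,1,1,1).

Now H_k = ker ∂_k / im ∂_{k+1}, so:

  H_0: rank C_0 − rank ∂_1 = 5 − 4 = 1, and the invariant factors of ∂_1 are all 1, so H_0 = Z.
  H_1: rank ker ∂_1 − rank ∂_2 = (5 − 4) − 0 = 1, and there is no ∂_2, so H_1 = Z.

(K is a triangulation of the circle S^1.)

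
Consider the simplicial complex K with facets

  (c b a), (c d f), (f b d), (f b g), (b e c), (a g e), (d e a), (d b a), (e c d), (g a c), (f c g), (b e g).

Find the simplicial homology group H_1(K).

H_1 = Z/2.

Take the total order a < b < c < d < e < f < g on the vertex set. Then K (dimension 2) consists of the simplices:

  0-simplices (7): a, b, c, d, e, f, g
  1-simplices (18): ab, ac, ad, ae, ag, bc, bd, be, bf, bg, cd, ce, cf, cg, de, df, eg, fg
  2-simplices (12): abc, abd, acg, ade, aeg, bce, bdf, beg, bfg, cde, cdf, cfg

Hence C_0 ≅ Z^7, C_1 ≅ Z^18, C_2 ≅ Z^12.

Boundary ∂_1: C_1 → C_0 sends each edge [p,q] (with p < q) to q − p. For instance
  ∂ae = e − a.
As a 7×18 matrix over Z this has rank 6, with invariant factors (1,1,1,1,1,1).

The boundary map ∂_2: C_2 → C_1 maps a triangle to the signed sum of its edges. For instance
  ∂cde = de − ce + cd,
  ∂beg = eg − bg + be.
The resulting 18×12 matrix has rank 12, and its Smith normal form has invariant factors (1,1,1,1,1,1,1,1,1,1,1,2).

Computing H_k = (kernel of ∂_k) / (image of ∂_{k+1}):

  H_1: rank ker ∂_1 − rank ∂_2 = (18 − 6) − 12 = 0, and ∂_2 has invariant factor 2 > 1, so H_1 ≅ Z/2.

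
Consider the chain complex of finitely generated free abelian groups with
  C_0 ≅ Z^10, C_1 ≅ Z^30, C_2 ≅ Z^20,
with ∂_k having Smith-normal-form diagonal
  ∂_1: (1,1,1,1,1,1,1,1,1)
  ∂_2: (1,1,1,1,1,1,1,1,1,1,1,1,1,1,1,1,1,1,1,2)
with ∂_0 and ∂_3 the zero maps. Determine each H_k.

H_0 = Z,  H_1 = Z ⊕ Z/2,  H_2 = 0.

H_0: b_0 = 10 − 0 − 9 = 1; torsion from ∂_1 factors > 1: none. So H_0 = Z.
H_1: b_1 = 30 − 9 − 20 = 1; torsion from ∂_2 factors > 1: [2]. So H_1 = Z ⊕ Z/2.
H_2: b_2 = 20 − 20 − 0 = 0; torsion from ∂_3 factors > 1: none. So H_2 = 0.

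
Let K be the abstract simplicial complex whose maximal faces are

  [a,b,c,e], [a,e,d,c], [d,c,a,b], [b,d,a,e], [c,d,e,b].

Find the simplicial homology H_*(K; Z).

We work with the vertex ordering a < b < c < d < e. The simplices of K, each written with vertices in increasing order, are:

  0-simplices (5): a, b, c, d, e
  1-simplices (10): ab, ac, ad, ae, bc, bd, be, cd, ce, de
  2-simplices (10): abc, abd, abe, acd, ace, ade, bcd, bce, bde, cde
  3-simplices (5): abcd, abce, abde, acde, bcde

giving chain groups C_0 ≅ Z^5, C_1 ≅ Z^10, C_2 ≅ Z^10, C_3 ≅ Z^5.

Boundary ∂_1: C_1 → C_0 is given by ∂[p,q] = [q] − [p].
As a 5×10 matrix over Z this has rank 4, with invariant factors (1,1,1,1).

∂_2: C_2 → C_1 acts by ∂[p,q,r] = [q,r] − [p,r] + [p,q]. For instance
  ∂bce = ce − be + bc,
  ∂bcd = cd − bd + bc.
This gives a 10×10 integer matrix of rank 6; reducing to Smith normal form yields diagonal entries (1,1,1,1,1,1).

Boundary ∂_3: C_3 → C_2 sends each 3-simplex σ to the alternating sum Σ_i (−1)^i (σ with its i-th vertex removed). For instance
  ∂bcde = cde − bde + bce − bcd,
  ∂abcd = bcd − acd + abd − abc.
As a 10×5 matrix over Z this has rank 4, with invariant factors (1,1,1,1).

From H_k ≅ ker(∂_k) / im(∂_{k+1}) we obtain:

  H_0: rank C_0 − rank ∂_1 = 5 − 4 = 1, and the invariant factors of ∂_1 are all 1, so H_0 = Z.
  H_1: rank ker ∂_1 − rank ∂_2 = (10 − 4) − 6 = 0, and the invariant factors of ∂_2 are all 1, so H_1 = 0.
  H_2: rank ker ∂_2 − rank ∂_3 = (10 − 6) − 4 = 0, and the invariant factors of ∂_3 are all 1, so H_2 = 0.
  H_3: rank ker ∂_3 − rank ∂_4 = (5 − 4) − 0 = 1, and there is no ∂_4, so H_3 = Z.

As a check, the Euler characteristic is 5 − 10 + 10 − 5 = 0, which agrees with 1 − 0 + 0 − 1 = 0.

H_0 = Z,  H_1 = 0,  H_2 = 0,  H_3 = Z.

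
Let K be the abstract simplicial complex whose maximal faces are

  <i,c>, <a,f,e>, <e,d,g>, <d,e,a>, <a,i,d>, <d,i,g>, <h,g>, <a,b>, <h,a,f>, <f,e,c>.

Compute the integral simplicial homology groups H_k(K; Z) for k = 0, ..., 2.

K has 9 vertices, 17 edges, 7 triangles.
rank ∂_0 = 0, rank ∂_1 = 8 ⇒ b_0 = 9 − 0 − 8 = 1; all invariant factors of ∂_1 are 1 so no torsion. So H_0 = Z.
rank ∂_1 = 8, rank ∂_2 = 7 ⇒ b_1 = 17 − 8 − 7 = 2; all invariant factors of ∂_2 are 1 so no torsion. So H_1 = Z^2.
rank ∂_2 = 7, rank ∂_3 = 0 ⇒ b_2 = 7 − 7 − 0 = 0. So H_2 = 0.

H_0 ≅ Z,  H_1 ≅ Z^2,  H_2 = 0.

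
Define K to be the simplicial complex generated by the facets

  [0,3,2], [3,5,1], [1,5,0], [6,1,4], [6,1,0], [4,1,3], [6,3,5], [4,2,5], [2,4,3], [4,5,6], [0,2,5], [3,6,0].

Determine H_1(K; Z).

We work with the vertex ordering 0 < 1 < 2 < 3 < 4 < 5 < 6. The simplices of K, each written with vertices in increasing order, are:

  0-simplices (7): [0], [1], [2], [3], [4], [5], [6]
  1-simplices (18): [0,1], [0,2], [0,3], [0,5], [0,6], [1,3], [1,4], [1,5], [1,6], [2,3], [2,4], [2,5], [3,4], [3,5], [3,6], [4,5], [4,6], [5,6]
  2-simplices (12): [0,1,5], [0,1,6], [0,2,3], [0,2,5], [0,3,6], [1,3,4], [1,3,5], [1,4,6], [2,3,4], [2,4,5], [3,5,6], [4,5,6]

Hence C_0 ≅ Z^7, C_1 ≅ Z^18, C_2 ≅ Z^12.

The boundary map ∂_1: C_1 → C_0 sends each edge [p,q] (with p < q) to q − p. For instance
  ∂[1,4] = [4] − [1].
The 7×18 boundary matrix has rank 6 and Smith normal form diag(1,1,1,1,1,1).

Boundary ∂_2: C_2 → C_1 sends each 2-simplex [p,q,r] to [q,r] − [p,r] + [p,q]. For instance
  ∂[0,1,5] = [1,5] − [0,5] + [0,1],
  ∂[1,3,4] = [3,4] − [1,4] + [1,3].
As a 18×12 matrix over Z this has rank 12, with invariant factors (1,1,1,1,1,1,1,1,1,1,1,2).

Reading off H_k = ker ∂_k / im ∂_{k+1}:

  H_1: rank ker ∂_1 − rank ∂_2 = (18 − 6) − 12 = 0, and ∂_2 has invariant factor 2 > 1, so H_1 = Z/2.

H_1 ≅ Z/2.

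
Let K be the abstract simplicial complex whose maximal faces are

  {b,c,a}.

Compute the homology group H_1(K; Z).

H_1 ≅ 0.

We work with the vertex ordering a < b < c. The simplices of K, each written with vertices in increasing order, are:

  0-simplices (3): a, b, c
  1-simplices (3): ab, ac, bc
  2-simplices (1): abc

so the chain groups are C_0 ≅ Z^3, C_1 ≅ Z^3, C_2 ≅ Z^1.

Boundary ∂_1: C_1 → C_0 maps an edge to its endpoints' difference, ∂[p,q] = q − p. For instance
  ∂ab = b − a.
The 3×3 boundary matrix has rank 2 and Smith normal form diag(1,1).

∂_2: C_2 → C_1 acts by ∂[p,q,r] = [q,r] − [p,r] + [p,q]. For instance
  ∂abc = bc − ac + ab.
The 3×1 boundary matrix has rank 1 and Smith normal form diag(1).

Now H_k = ker ∂_k / im ∂_{k+1}, so:

  H_1: rank ker ∂_1 − rank ∂_2 = (3 − 2) − 1 = 0, and the invariant factors of ∂_2 are all 1, so H_1 ≅ 0.

(K is a triangulation of the 2-simplex.)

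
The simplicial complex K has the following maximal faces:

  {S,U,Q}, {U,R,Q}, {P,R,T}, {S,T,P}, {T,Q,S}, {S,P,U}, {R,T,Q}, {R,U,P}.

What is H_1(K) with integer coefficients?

Fix the vertex order P < Q < R < S < T < U and write every simplex with vertices in increasing order. Then dim K = 2 and the simplices of K are:

  0-simplices (6): P, Q, R, S, T, U
  1-simplices (12): PR, PS, PT, PU, QR, QS, QT, QU, RT, RU, ST, SU
  2-simplices (8): PRT, PRU, PST, PSU, QRT, QRU, QST, QSU

Hence C_0 ≅ Z^6, C_1 ≅ Z^12, C_2 ≅ Z^8.

Boundary ∂_1: C_1 → C_0 maps an edge to its endpoints' difference, ∂[p,q] = q − p. For instance
  ∂QS = S − Q.
This gives a 6×12 integer matrix of rank 5; reducing to Smith normal form yields diagonal entries (1,1,1,1,1).

The boundary map ∂_2: C_2 → C_1 maps a triangle to the signed sum of its edges. For instance
  ∂QSU = SU − QU + QS,
  ∂PST = ST − PT + PS.
The resulting 12×8 matrix has rank 7, and its Smith normal form has invariant factors (1,1,1,1,1,1,1).

Computing H_k = (kernel of ∂_k) / (image of ∂_{k+1}):

  H_1: rank ker ∂_1 − rank ∂_2 = (12 − 5) − 7 = 0, and the invariant factors of ∂_2 are all 1, so H_1 = 0.

H_1 = 0.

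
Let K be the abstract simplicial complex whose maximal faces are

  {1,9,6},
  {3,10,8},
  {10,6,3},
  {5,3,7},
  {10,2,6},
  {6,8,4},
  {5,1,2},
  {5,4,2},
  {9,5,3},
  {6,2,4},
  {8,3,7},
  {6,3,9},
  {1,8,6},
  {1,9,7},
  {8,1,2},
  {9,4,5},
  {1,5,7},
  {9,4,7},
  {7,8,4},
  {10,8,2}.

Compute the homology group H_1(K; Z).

Order the vertices as 1 < 2 < 3 < 4 < 5 < 6 < 7 < 8 < 9 < 10. Listing each simplex with vertices in this order, K has dimension 2 with simplices:

  0-simplices (10): [1], [2], [3], [4], [5], [6], [7], [8], [9], [10]
  1-simplices (30): (30 of them)
  2-simplices (20): (20 of them)

giving chain groups C_0 ≅ Z^10, C_1 ≅ Z^30, C_2 ≅ Z^20.

∂_1: C_1 → C_0 maps an edge to its endpoints' difference, ∂[p,q] = q − p.
As a 10×30 matrix over Z this has rank 9, with invariant factors (1,1,1,1,1,1,1,1,1).

∂_2: C_2 → C_1 maps a triangle to the signed sum of its edges. For instance
  ∂[3,8,10] = [8,10] − [3,10] + [3,8],
  ∂[1,6,8] = [6,8] − [1,8] + [1,6].
The resulting 30×20 matrix has rank 20, and its Smith normal form has invariant factors (1,1,1,1,1,1,1,1,1,1,1,1,1,1,1,1,1,1,1,2).

Reading off H_k = ker ∂_k / im ∂_{k+1}:

  H_1: rank ker ∂_1 − rank ∂_2 = (30 − 9) − 20 = 1, and ∂_2 has invariant factor 2 > 1, so H_1 = Z × Z/2.

H_1 ≅ Z × Z/2.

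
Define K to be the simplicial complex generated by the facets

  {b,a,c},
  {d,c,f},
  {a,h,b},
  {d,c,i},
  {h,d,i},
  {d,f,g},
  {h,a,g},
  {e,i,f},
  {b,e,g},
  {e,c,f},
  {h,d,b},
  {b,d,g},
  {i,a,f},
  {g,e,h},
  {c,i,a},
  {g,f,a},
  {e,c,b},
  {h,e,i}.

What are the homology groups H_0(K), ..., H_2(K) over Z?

Fix the vertex order a < b < c < d < e < f < g < h < i and write every simplex with vertices in increasing order. Then dim K = 2 and the simplices of K are:

  0-simplices (9): a, b, c, d, e, f, g, h, i
  1-simplices (27): ab, ac, af, ag, ah, ai, bc, bd, be, bg, bh, cd, ce, cf, ci, df, dg, dh, di, ef, eg, eh, ei, fg, fi, gh, hi
  2-simplices (18): abc, abh, aci, afg, afi, agh, bce, bdg, bdh, beg, cdf, cdi, cef, dfg, dhi, efi, egh, ehi

Hence C_0 ≅ Z^9, C_1 ≅ Z^27, C_2 ≅ Z^18.

∂_1: C_1 → C_0 is given by ∂[p,q] = [q] − [p].
As a 9×27 matrix over Z this has rank 8, with invariant factors (1,1,1,1,1,1,1,1).

Boundary ∂_2: C_2 → C_1 maps a triangle to the signed sum of its edges. For instance
  ∂afi = fi − ai + af,
  ∂ehi = hi − ei + eh.
The 27×18 boundary matrix has rank 18 and Smith normal form diag(1,1,1,1,1,1,1,1,1,1,1,1,1,1,1,1,1,2).

Now H_k = ker ∂_k / im ∂_{k+1}, so:

  H_0: rank C_0 − rank ∂_1 = 9 − 8 = 1, and the invariant factors of ∂_1 are all 1, so H_0 ≅ Z.
  H_1: rank ker ∂_1 − rank ∂_2 = (27 − 8) − 18 = 1, and ∂_2 has invariant factor 2 > 1, so H_1 ≅ Z ⊕ Z/2.
  H_2: rank ker ∂_2 − rank ∂_3 = (18 − 18) − 0 = 0, and there is no ∂_3, so H_2 ≅ 0.

H_0 = Z,  H_1 = Z ⊕ Z/2,  H_2 = 0.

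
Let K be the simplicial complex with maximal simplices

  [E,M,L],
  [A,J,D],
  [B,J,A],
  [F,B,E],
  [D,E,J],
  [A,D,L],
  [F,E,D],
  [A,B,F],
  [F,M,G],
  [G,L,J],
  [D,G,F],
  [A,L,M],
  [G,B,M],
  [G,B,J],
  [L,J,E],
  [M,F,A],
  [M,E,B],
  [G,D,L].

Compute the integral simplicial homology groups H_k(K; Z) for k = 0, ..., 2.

Take the total order A < B < D < E < F < G < J < L < M on the vertex set. Then K (dimension 2) consists of the simplices:

  0-simplices (9): A, B, D, E, F, G, J, L, M
  1-simplices (27): AB, AD, AF, AJ, AL, AM, BE, BF, BG, BJ, BM, DE, DF, DG, DJ, DL, EF, EJ, EL, EM, FG, FM, GJ, GL, GM, JL, LM
  2-simplices (18): ABF, ABJ, ADJ, ADL, AFM, ALM, BEF, BEM, BGJ, BGM, DEF, DEJ, DFG, DGL, EJL, ELM, FGM, GJL

giving chain groups C_0 ≅ Z^9, C_1 ≅ Z^27, C_2 ≅ Z^18.

The boundary map ∂_1: C_1 → C_0 is given by ∂[p,q] = [q] − [p]. For instance
  ∂AD = D − A.
This gives a 9×27 integer matrix of rank 8; reducing to Smith normal form yields diagonal entries (1,1,1,1,1,1,1,1).

Boundary ∂_2: C_2 → C_1 maps a triangle to the signed sum of its edges. For instance
  ∂GJL = JL − GL + GJ,
  ∂ABF = BF − AF + AB.
The 27×18 boundary matrix has rank 18 and Smith normal form diag(1,1,1,1,1,1,1,1,1,1,1,1,1,1,1,1,1,2).

Now H_k = ker ∂_k / im ∂_{k+1}, so:

  H_0: rank C_0 − rank ∂_1 = 9 − 8 = 1, and the invariant factors of ∂_1 are all 1, so H_0 ≅ Z.
  H_1: rank ker ∂_1 − rank ∂_2 = (27 − 8) − 18 = 1, and ∂_2 has invariant factor 2 > 1, so H_1 ≅ Z ⊕ Z_2.
  H_2: rank ker ∂_2 − rank ∂_3 = (18 − 18) − 0 = 0, and there is no ∂_3, so H_2 ≅ 0.

H_0 ≅ Z,  H_1 ≅ Z ⊕ Z_2,  H_2 = 0.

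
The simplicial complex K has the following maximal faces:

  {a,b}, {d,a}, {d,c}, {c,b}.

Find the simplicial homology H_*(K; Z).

H_0 = Z,  H_1 = Z.

Take the total order a < b < c < d on the vertex set. Then K (dimension 1) consists of the simplices:

  0-simplices (4): a, b, c, d
  1-simplices (4): ab, ad, bc, cd

so the chain groups are C_0 ≅ Z^4, C_1 ≅ Z^4.

Boundary ∂_1: C_1 → C_0 sends each edge [p,q] (with p < q) to q − p. For instance
  ∂ab = b − a.
The 4×4 boundary matrix has rank 3 and Smith normal form diag(1,1,1).

From H_k ≅ ker(∂_k) / im(∂_{k+1}) we obtain:

  H_0: rank C_0 − rank ∂_1 = 4 − 3 = 1, and the invariant factors of ∂_1 are all 1, so H_0 ≅ Z.
  H_1: rank ker ∂_1 − rank ∂_2 = (4 − 3) − 0 = 1, and there is no ∂_2, so H_1 ≅ Z.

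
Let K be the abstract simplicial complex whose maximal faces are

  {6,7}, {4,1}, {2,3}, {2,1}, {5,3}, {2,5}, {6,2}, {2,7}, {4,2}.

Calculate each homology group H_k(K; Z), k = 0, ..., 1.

Order the vertices as 1 < 2 < 3 < 4 < 5 < 6 < 7. Listing each simplex with vertices in this order, K has dimension 1 with simplices:

  0-simplices (7): [1], [2], [3], [4], [5], [6], [7]
  1-simplices (9): [1,2], [1,4], [2,3], [2,4], [2,5], [2,6], [2,7], [3,5], [6,7]

so the chain groups are C_0 ≅ Z^7, C_1 ≅ Z^9.

The boundary map ∂_1: C_1 → C_0 maps an edge to its endpoints' difference, ∂[p,q] = q − p.
As a 7×9 matrix over Z this has rank 6, with invariant factors (1,1,1,1,1,1).

Now H_k = ker ∂_k / im ∂_{k+1}, so:

  H_0: rank C_0 − rank ∂_1 = 7 − 6 = 1, and the invariant factors of ∂_1 are all 1, so H_0 = Z.
  H_1: rank ker ∂_1 − rank ∂_2 = (9 − 6) − 0 = 3, and there is no ∂_2, so H_1 = Z^3.

As a check, the Euler characteristic is 7 − 9 = -2, which agrees with 1 − 3 = -2.
(K is a triangulation of a wedge of 3 circles.)

H_0 = Z,  H_1 = Z^3.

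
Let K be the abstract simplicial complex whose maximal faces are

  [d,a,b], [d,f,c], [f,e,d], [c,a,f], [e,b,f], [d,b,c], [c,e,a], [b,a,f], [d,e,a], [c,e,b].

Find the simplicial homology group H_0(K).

Fix the vertex order a < b < c < d < e < f and write every simplex with vertices in increasing order. Then dim K = 2 and the simplices of K are:

  0-simplices (6): a, b, c, d, e, f
  1-simplices (15): ab, ac, ad, ae, af, bc, bd, be, bf, cd, ce, cf, de, df, ef
  2-simplices (10): abd, abf, ace, acf, ade, bcd, bce, bef, cdf, def

Hence C_0 ≅ Z^6, C_1 ≅ Z^15, C_2 ≅ Z^10.

Boundary ∂_1: C_1 → C_0 sends each edge [p,q] (with p < q) to q − p. For instance
  ∂af = f − a.
The 6×15 boundary matrix has rank 5 and Smith normal form diag(1,1,1,1,1).

∂_2: C_2 → C_1 maps a triangle to the signed sum of its edges. For instance
  ∂bef = ef − bf + be,
  ∂abf = bf − af + ab.
The 15×10 boundary matrix has rank 10 and Smith normal form diag(1,1,1,1,1,1,1,1,1,2).

Computing H_k = (kernel of ∂_k) / (image of ∂_{k+1}):

  H_0: rank C_0 − rank ∂_1 = 6 − 5 = 1, and the invariant factors of ∂_1 are all 1, so H_0 = Z.

(K is a triangulation of the real projective plane RP^2.)

H_0 ≅ Z.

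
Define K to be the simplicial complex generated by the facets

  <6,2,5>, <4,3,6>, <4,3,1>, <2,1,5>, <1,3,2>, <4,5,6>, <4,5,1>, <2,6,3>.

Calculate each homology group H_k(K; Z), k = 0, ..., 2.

H_0 = Z,  H_1 = 0,  H_2 = Z.

Fix the vertex order 1 < 2 < 3 < 4 < 5 < 6 and write every simplex with vertices in increasing order. Then dim K = 2 and the simplices of K are:

  0-simplices (6): [1], [2], [3], [4], [5], [6]
  1-simplices (12): [1,2], [1,3], [1,4], [1,5], [2,3], [2,5], [2,6], [3,4], [3,6], [4,5], [4,6], [5,6]
  2-simplices (8): [1,2,3], [1,2,5], [1,3,4], [1,4,5], [2,3,6], [2,5,6], [3,4,6], [4,5,6]

Hence C_0 ≅ Z^6, C_1 ≅ Z^12, C_2 ≅ Z^8.

Boundary ∂_1: C_1 → C_0 is given by ∂[p,q] = [q] − [p].
This gives a 6×12 integer matrix of rank 5; reducing to Smith normal form yields diagonal entries (1,1,1,1,1).

Boundary ∂_2: C_2 → C_1 maps a triangle to the signed sum of its edges. For instance
  ∂[1,4,5] = [4,5] − [1,5] + [1,4],
  ∂[2,3,6] = [3,6] − [2,6] + [2,3].
The resulting 12×8 matrix has rank 7, and its Smith normal form has invariant factors (1,1,1,1,1,1,1).

From H_k ≅ ker(∂_k) / im(∂_{k+1}) we obtain:

  H_0: rank C_0 − rank ∂_1 = 6 − 5 = 1, and the invariant factors of ∂_1 are all 1, so H_0 ≅ Z.
  H_1: rank ker ∂_1 − rank ∂_2 = (12 − 5) − 7 = 0, and the invariant factors of ∂_2 are all 1, so H_1 ≅ 0.
  H_2: rank ker ∂_2 − rank ∂_3 = (8 − 7) − 0 = 1, and there is no ∂_3, so H_2 ≅ Z.

(K is a triangulation of the 2-sphere S^2.)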